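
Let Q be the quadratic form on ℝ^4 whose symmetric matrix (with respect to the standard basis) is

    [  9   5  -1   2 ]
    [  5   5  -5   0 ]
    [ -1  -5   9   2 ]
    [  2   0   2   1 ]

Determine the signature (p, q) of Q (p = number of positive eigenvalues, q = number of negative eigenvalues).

Row-reducing A symmetrically gives the diagonal entries 9, 20/9, 0, 0.
So there are 2 positive, 2 zero pivots.

(2, 0)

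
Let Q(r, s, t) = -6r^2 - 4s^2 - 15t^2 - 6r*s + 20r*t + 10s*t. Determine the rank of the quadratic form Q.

3

The symmetric matrix is A = [[-6, -3, 10], [-3, -4, 5], [10, 5, -15]].
Applying the same elementary operations to the rows and columns of A produces a congruent diagonal matrix with entries -6, -5/2, 5/3.
So there are 1 positive, 2 negative pivots.
The rank is the number of nonzero pivots: 3.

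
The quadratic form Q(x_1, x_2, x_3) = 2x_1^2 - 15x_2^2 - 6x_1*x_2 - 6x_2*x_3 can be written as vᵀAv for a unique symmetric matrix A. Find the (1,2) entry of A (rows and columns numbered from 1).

The coefficient of x_1·x_2 in Q is -6. For a symmetric A this equals A[1,2] + A[2,1] = 2·A[1,2].
So A[1,2] = -6/2 = -3.

-3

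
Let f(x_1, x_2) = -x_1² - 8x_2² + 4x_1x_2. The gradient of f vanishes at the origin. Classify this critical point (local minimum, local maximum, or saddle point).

The Hessian at the origin is H = [[-2, 4], [4, -16]].
det H = -2·-16 − (4)² = 16 > 0 and H[1,1] = -2 < 0, so H is negative definite.
Therefore the origin is a local maximum.

local maximum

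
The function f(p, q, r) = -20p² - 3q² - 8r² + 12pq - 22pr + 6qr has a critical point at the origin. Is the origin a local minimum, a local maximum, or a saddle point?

The Hessian at the origin is H = [[-40, 12, -22], [12, -6, 6], [-22, 6, -16]].
Row-reducing H symmetrically gives the diagonal entries -40, -12/5, -15/4.
That gives 3 negative pivots.
H is negative definite, so the origin is a strict local maximum.

local maximum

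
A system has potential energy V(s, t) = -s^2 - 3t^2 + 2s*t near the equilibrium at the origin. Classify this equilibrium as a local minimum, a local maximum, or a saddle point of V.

The Hessian at the origin is H = [[-2, 2], [2, -6]].
det H = -2·-6 − (2)² = 8 > 0 and H[1,1] = -2 < 0, so H is negative definite.
Therefore the origin is a local maximum.

local maximum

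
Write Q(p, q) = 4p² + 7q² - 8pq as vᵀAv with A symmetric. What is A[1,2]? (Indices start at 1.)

The coefficient of p·q in Q is -8. For a symmetric A this equals A[1,2] + A[2,1] = 2·A[1,2].
So A[1,2] = -8/2 = -4.

-4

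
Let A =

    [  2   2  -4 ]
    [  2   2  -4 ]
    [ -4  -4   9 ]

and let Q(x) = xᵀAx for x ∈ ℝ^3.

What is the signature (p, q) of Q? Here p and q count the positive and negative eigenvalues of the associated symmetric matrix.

Congruent diagonalization of A (simultaneous row and column reduction) yields pivots 2, 0, 1.
That gives 2 positive, 1 zero pivots.

(2, 0)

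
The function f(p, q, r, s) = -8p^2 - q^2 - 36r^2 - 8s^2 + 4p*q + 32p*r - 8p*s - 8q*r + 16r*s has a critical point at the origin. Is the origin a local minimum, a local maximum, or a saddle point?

local maximum

The Hessian at the origin is H = [[-16, 4, 32, -8], [4, -2, -8, 0], [32, -8, -72, 16], [-8, 0, 16, -16]].
Applying the same elementary operations to the rows and columns of H produces a congruent diagonal matrix with entries -16, -1, -8, -8.
Counting signs: 4 negative.
H is negative definite, so the origin is a strict local maximum.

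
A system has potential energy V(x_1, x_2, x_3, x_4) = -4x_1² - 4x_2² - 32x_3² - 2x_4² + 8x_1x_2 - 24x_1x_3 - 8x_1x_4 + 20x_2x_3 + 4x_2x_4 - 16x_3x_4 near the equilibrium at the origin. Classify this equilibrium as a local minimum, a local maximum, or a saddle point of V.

The Hessian at the origin is H = [[-8, 8, -24, -8], [8, -8, 20, 4], [-24, 20, -64, -16], [-8, 4, -16, -4]].
H is indefinite, so the origin is a saddle point.

saddle point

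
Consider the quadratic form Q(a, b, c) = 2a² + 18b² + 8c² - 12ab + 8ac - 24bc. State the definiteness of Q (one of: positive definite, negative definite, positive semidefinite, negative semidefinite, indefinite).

The associated matrix is A = [[2, -6, 4], [-6, 18, -12], [4, -12, 8]].
Row-reducing A symmetrically gives the diagonal entries 2, 0, 0.
That gives 1 positive, 2 zero pivots.
Hence Q is positive semidefinite.

positive semidefinite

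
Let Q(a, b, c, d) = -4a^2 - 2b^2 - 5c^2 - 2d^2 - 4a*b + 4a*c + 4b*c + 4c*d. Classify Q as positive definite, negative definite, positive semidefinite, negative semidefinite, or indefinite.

negative definite

The symmetric matrix of Q is A = [[-4, -2, 2, 0], [-2, -2, 2, 0], [2, 2, -5, 2], [0, 0, 2, -2]].
Leading principal minors: Δ_1 = -4, Δ_2 = 4, Δ_3 = -12, Δ_4 = 8.
The signs alternate starting with Δ_1 < 0, so by Sylvester's criterion Q is negative definite.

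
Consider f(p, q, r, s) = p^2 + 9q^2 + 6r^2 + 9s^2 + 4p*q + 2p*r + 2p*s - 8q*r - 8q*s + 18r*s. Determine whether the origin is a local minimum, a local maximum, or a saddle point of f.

The Hessian at the origin is H = [[2, 4, 2, 2], [4, 18, -8, -8], [2, -8, 12, 18], [2, -8, 18, 18]].
Applying the same elementary operations to the rows and columns of H produces a congruent diagonal matrix with entries 2, 10, -22/5, 24/11.
That gives 3 positive, 1 negative pivots.
H is indefinite, so the origin is a saddle point.

saddle point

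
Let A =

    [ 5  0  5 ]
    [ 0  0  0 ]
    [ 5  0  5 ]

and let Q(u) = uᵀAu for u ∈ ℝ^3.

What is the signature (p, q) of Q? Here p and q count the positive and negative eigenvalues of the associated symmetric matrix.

(1, 0)

Row-reducing A symmetrically gives the diagonal entries 5, 0, 0.
Counting signs: 1 positive, 2 zero.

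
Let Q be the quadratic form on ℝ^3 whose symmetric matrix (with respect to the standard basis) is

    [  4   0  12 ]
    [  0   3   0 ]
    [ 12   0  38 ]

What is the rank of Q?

3

Applying the same elementary operations to the rows and columns of A produces a congruent diagonal matrix with entries 4, 3, 2.
That gives 3 positive pivots.
The rank is the number of nonzero pivots: 3.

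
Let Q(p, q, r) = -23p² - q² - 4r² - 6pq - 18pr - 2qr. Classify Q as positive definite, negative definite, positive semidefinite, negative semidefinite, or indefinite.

negative definite

The symmetric matrix of Q is A = [[-23, -3, -9], [-3, -1, -1], [-9, -1, -4]].
Leading principal minors: Δ_1 = -23, Δ_2 = 14, Δ_3 = -6.
The signs alternate starting with Δ_1 < 0, so by Sylvester's criterion Q is negative definite.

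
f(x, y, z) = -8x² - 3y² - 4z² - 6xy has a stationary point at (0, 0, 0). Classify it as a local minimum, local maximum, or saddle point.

The Hessian at the origin is H = [[-16, -6, 0], [-6, -6, 0], [0, 0, -8]].
Applying the same elementary operations to the rows and columns of H produces a congruent diagonal matrix with entries -16, -15/4, -8.
So there are 3 negative pivots.
H is negative definite, so the origin is a strict local maximum.

local maximum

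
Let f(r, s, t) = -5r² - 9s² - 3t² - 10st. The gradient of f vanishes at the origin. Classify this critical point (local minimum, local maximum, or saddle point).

The Hessian at the origin is H = [[-10, 0, 0], [0, -18, -10], [0, -10, -6]].
Applying the same elementary operations to the rows and columns of H produces a congruent diagonal matrix with entries -10, -18, -4/9.
So there are 3 negative pivots.
H is negative definite, so the origin is a strict local maximum.

local maximum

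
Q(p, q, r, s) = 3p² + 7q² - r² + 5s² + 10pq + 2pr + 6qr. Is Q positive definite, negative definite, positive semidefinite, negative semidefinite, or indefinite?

indefinite

The symmetric matrix is A = [[3, 5, 1, 0], [5, 7, 3, 0], [1, 3, -1, 0], [0, 0, 0, 5]].
Symmetric row and column elimination reduces A to a congruent diagonal form with pivots 3, -4/3, 0, 5.
That gives 2 positive, 1 negative, 1 zero pivots.
Hence Q is indefinite.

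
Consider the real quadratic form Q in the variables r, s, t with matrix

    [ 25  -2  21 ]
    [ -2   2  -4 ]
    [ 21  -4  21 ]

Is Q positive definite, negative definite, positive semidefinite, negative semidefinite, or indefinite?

Applying the same elementary operations to the rows and columns of A produces a congruent diagonal matrix with entries 25, 46/25, 10/23.
Counting signs: 3 positive.
Hence Q is positive definite.

positive definite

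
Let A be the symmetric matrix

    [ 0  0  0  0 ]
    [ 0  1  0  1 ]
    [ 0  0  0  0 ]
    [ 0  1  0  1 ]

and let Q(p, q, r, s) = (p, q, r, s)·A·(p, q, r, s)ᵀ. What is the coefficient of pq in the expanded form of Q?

The coefficient of pq is A[1,2] + A[2,1] = 2·0 = 0.

0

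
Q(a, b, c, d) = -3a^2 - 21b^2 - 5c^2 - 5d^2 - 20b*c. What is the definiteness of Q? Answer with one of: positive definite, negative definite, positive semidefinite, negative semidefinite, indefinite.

negative definite

The symmetric matrix is A = [[-3, 0, 0, 0], [0, -21, -10, 0], [0, -10, -5, 0], [0, 0, 0, -5]].
Symmetric row and column elimination reduces A to a congruent diagonal form with pivots -3, -21, -5/21, -5.
Counting signs: 4 negative.
Hence Q is negative definite.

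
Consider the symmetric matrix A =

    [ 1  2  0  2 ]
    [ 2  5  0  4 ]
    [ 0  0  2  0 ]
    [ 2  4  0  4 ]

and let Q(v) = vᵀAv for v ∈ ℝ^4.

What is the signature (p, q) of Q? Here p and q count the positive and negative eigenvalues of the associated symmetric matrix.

(3, 0)

Symmetric row and column elimination reduces A to a congruent diagonal form with pivots 1, 1, 2, 0.
That gives 3 positive, 1 zero pivots.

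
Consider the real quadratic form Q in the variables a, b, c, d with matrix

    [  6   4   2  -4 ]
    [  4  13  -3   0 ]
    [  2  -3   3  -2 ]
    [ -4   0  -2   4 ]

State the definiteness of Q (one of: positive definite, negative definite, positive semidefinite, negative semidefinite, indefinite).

Leading principal minors: Δ_1 = 6, Δ_2 = 62, Δ_3 = 32, Δ_4 = 8.
All leading principal minors are positive, so by Sylvester's criterion Q is positive definite.

positive definite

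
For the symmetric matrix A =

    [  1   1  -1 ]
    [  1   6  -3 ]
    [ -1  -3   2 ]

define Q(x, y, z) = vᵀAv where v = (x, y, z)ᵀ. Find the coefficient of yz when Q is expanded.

The coefficient of yz is A[2,3] + A[3,2] = 2·(-3) = -6.

-6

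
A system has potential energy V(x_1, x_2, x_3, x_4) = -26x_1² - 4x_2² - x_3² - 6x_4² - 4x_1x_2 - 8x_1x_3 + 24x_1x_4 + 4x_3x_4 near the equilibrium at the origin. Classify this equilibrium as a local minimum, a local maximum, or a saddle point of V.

local maximum

The Hessian at the origin is H = [[-52, -4, -8, 24], [-4, -8, 0, 0], [-8, 0, -2, 4], [24, 0, 4, -12]].
Symmetric row and column elimination reduces H to a congruent diagonal form with pivots -52, -100/13, -18/25, -4/9.
So there are 4 negative pivots.
H is negative definite, so the origin is a strict local maximum.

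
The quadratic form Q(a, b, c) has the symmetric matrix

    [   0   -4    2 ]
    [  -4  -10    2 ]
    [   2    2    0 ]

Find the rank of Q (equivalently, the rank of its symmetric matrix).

Row reduction of A gives 3 nonzero rows, so rank A = 3.

3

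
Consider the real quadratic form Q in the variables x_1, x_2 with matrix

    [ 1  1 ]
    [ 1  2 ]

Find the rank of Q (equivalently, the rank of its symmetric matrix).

Applying the same elementary operations to the rows and columns of A produces a congruent diagonal matrix with entries 1, 1.
So there are 2 positive pivots.
The rank is the number of nonzero pivots: 2.

2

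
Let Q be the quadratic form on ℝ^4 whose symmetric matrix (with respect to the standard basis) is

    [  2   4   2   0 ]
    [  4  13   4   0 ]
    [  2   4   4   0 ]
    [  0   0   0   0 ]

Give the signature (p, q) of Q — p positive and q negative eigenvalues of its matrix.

Congruent diagonalization of A (simultaneous row and column reduction) yields pivots 2, 5, 2, 0.
Counting signs: 3 positive, 1 zero.

(3, 0)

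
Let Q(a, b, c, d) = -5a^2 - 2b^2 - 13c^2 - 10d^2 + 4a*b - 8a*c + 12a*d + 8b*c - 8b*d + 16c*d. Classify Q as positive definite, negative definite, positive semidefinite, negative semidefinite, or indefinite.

negative definite

The symmetric matrix is A = [[-5, 2, -4, 6], [2, -2, 4, -4], [-4, 4, -13, 8], [6, -4, 8, -10]].
Applying the same elementary operations to the rows and columns of A produces a congruent diagonal matrix with entries -5, -6/5, -5, -2/3.
Counting signs: 4 negative.
Hence Q is negative definite.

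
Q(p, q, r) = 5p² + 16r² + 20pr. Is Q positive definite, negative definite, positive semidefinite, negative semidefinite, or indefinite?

indefinite

Write A = [[5, 0, 10], [0, 0, 0], [10, 0, 16]].
Applying the same elementary operations to the rows and columns of A produces a congruent diagonal matrix with entries 5, 0, -4.
Counting signs: 1 positive, 1 negative, 1 zero.
Hence Q is indefinite.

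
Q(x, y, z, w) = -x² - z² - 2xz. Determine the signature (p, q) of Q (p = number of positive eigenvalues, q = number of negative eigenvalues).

Write A = [[-1, 0, -1, 0], [0, 0, 0, 0], [-1, 0, -1, 0], [0, 0, 0, 0]].
Applying the same elementary operations to the rows and columns of A produces a congruent diagonal matrix with entries -1, 0, 0, 0.
That gives 1 negative, 3 zero pivots.

(0, 1)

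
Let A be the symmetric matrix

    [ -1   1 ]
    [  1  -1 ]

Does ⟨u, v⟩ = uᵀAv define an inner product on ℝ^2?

For the 2×2 matrix [[-1, 1], [1, -1]]: det = -1·-1 − (1)² = 0, trace = -2.
det = 0 so one eigenvalue is zero; the form is semidefinite with the sign of the trace.
⟨·,·⟩ is an inner product exactly when A is positive definite.

no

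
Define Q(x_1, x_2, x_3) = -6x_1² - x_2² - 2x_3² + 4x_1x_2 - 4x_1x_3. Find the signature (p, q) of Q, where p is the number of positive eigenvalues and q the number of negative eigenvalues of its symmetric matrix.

(0, 2)

The symmetric matrix is A = [[-6, 2, -2], [2, -1, 0], [-2, 0, -2]].
Applying the same elementary operations to the rows and columns of A produces a congruent diagonal matrix with entries -6, -1/3, 0.
That gives 2 negative, 1 zero pivots.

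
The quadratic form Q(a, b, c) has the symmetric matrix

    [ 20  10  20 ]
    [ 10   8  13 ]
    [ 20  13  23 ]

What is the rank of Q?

Applying the same elementary operations to the rows and columns of A produces a congruent diagonal matrix with entries 20, 3, 0.
So there are 2 positive, 1 zero pivots.
The rank is the number of nonzero pivots: 2.

2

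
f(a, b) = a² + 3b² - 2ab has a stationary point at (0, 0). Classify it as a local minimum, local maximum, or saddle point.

The Hessian at the origin is H = [[2, -2], [-2, 6]].
det H = 2·6 − (-2)² = 8 > 0 and H[1,1] = 2 > 0, so H is positive definite.
Therefore the origin is a local minimum.

local minimum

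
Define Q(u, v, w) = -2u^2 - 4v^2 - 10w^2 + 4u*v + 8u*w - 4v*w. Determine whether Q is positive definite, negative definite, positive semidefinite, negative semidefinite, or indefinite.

Write A = [[-2, 2, 4], [2, -4, -2], [4, -2, -10]].
Congruent diagonalization of A (simultaneous row and column reduction) yields pivots -2, -2, 0.
Counting signs: 2 negative, 1 zero.
Hence Q is negative semidefinite.

negative semidefinite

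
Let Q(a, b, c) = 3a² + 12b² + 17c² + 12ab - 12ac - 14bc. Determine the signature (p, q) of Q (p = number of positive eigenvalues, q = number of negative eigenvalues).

(2, 1)

The symmetric matrix is A = [[3, 6, -6], [6, 12, -7], [-6, -7, 17]].
By Sylvester's law of inertia any congruent diagonalization of A has 2 positive, 1 negative and 0 zero entries.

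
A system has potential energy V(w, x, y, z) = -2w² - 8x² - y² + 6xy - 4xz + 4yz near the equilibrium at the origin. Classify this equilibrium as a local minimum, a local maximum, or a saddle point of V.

The Hessian at the origin is H = [[-4, 0, 0, 0], [0, -16, 6, -4], [0, 6, -2, 4], [0, -4, 4, 0]].
Row-reducing H symmetrically gives the diagonal entries -4, -16, 1/4, -24.
That gives 1 positive, 3 negative pivots.
H is indefinite, so the origin is a saddle point.

saddle point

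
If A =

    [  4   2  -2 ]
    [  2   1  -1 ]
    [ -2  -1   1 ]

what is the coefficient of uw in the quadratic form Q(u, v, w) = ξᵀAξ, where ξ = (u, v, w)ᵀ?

-4

The coefficient of uw is A[1,3] + A[3,1] = 2·(-2) = -4.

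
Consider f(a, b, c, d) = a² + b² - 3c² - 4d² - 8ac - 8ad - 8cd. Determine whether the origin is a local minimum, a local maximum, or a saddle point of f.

saddle point

The Hessian at the origin is H = [[2, 0, -8, -8], [0, 2, 0, 0], [-8, 0, -6, -8], [-8, 0, -8, -8]].
An LDLᵀ factorisation of H has diagonal entries 2, 2, -38, 40/19.
That gives 3 positive, 1 negative pivots.
H is indefinite, so the origin is a saddle point.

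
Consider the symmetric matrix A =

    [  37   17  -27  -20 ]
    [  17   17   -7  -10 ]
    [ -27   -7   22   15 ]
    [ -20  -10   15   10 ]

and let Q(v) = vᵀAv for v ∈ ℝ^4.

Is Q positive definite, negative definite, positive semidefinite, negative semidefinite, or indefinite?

Applying the same elementary operations to the rows and columns of A produces a congruent diagonal matrix with entries 37, 340/37, -15/17, 0.
So there are 2 positive, 1 negative, 1 zero pivots.
Hence Q is indefinite.

indefinite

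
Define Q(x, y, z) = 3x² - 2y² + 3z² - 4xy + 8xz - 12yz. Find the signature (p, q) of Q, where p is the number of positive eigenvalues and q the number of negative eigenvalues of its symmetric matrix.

(2, 1)

The symmetric matrix is A = [[3, -2, 4], [-2, -2, -6], [4, -6, 3]].
Symmetric row and column elimination reduces A to a congruent diagonal form with pivots 3, -10/3, 1.
That gives 2 positive, 1 negative pivots.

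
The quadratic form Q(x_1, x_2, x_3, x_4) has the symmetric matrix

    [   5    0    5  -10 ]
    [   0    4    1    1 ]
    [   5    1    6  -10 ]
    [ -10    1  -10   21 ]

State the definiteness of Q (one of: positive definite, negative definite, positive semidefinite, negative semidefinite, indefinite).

positive definite

Symmetric row and column elimination reduces A to a congruent diagonal form with pivots 5, 4, 3/4, 2/3.
So there are 4 positive pivots.
Hence Q is positive definite.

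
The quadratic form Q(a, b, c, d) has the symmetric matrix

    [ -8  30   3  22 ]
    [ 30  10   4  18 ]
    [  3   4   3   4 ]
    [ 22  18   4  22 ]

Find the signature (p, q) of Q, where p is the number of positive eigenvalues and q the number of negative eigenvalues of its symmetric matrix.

Applying the same elementary operations to the rows and columns of A produces a congruent diagonal matrix with entries -8, 245/2, 1091/490, 20/1091.
That gives 3 positive, 1 negative pivots.

(3, 1)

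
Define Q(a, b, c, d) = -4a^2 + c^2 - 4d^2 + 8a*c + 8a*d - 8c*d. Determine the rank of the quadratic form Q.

Write A = [[-4, 0, 4, 4], [0, 0, 0, 0], [4, 0, 1, -4], [4, 0, -4, -4]].
Symmetric row and column elimination reduces A to a congruent diagonal form with pivots -4, 0, 5, 0.
So there are 1 positive, 1 negative, 2 zero pivots.
The rank is the number of nonzero pivots: 2.

2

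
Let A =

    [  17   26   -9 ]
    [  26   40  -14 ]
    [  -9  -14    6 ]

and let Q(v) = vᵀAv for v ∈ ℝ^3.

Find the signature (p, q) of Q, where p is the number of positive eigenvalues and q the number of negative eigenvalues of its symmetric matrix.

Symmetric row and column elimination reduces A to a congruent diagonal form with pivots 17, 4/17, 1.
That gives 3 positive pivots.

(3, 0)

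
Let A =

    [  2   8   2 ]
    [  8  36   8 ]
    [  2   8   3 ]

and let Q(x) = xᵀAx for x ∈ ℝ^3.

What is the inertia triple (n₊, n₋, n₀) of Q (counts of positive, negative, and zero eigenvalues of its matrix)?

Applying the same elementary operations to the rows and columns of A produces a congruent diagonal matrix with entries 2, 4, 1.
So there are 3 positive pivots.

(3, 0, 0)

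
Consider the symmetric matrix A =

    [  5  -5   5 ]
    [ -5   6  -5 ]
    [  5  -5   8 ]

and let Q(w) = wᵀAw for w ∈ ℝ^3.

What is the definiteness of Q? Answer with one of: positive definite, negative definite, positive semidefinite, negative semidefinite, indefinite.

Leading principal minors: Δ_1 = 5, Δ_2 = 5, Δ_3 = 15.
All leading principal minors are positive, so by Sylvester's criterion Q is positive definite.

positive definite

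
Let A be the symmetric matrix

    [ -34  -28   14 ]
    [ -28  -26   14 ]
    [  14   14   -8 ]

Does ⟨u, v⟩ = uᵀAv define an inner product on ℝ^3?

no

Leading principal minors: Δ_1 = -34, Δ_2 = 100, Δ_3 = -16.
The signs alternate starting with Δ_1 < 0, so by Sylvester's criterion Q is negative definite.
⟨·,·⟩ is an inner product exactly when A is positive definite.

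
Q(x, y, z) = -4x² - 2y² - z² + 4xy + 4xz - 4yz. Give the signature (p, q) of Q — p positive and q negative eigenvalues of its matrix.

The associated matrix is A = [[-4, 2, 2], [2, -2, -2], [2, -2, -1]].
Symmetric row and column elimination reduces A to a congruent diagonal form with pivots -4, -1, 1.
So there are 1 positive, 2 negative pivots.

(1, 2)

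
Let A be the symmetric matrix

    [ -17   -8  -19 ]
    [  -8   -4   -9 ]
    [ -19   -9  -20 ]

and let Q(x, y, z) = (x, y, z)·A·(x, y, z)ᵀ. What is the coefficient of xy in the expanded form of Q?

The coefficient of xy is A[1,2] + A[2,1] = 2·(-8) = -16.

-16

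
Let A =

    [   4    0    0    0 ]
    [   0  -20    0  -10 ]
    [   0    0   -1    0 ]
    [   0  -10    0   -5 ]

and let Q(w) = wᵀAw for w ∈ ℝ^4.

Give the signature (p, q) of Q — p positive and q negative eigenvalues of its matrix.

(1, 2)

Congruent diagonalization of A (simultaneous row and column reduction) yields pivots 4, -20, -1, 0.
That gives 1 positive, 2 negative, 1 zero pivots.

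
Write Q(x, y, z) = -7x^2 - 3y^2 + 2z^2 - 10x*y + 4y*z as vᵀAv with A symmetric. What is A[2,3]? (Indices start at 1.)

The coefficient of y·z in Q is 4. For a symmetric A this equals A[2,3] + A[3,2] = 2·A[2,3].
So A[2,3] = 4/2 = 2.

2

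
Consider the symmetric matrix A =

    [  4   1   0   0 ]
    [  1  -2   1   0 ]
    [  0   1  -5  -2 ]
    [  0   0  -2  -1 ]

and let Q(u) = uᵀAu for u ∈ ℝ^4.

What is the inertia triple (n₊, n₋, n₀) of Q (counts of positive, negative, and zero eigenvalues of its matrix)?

(1, 3, 0)

An LDLᵀ factorisation of A has diagonal entries 4, -9/4, -41/9, -5/41.
That gives 1 positive, 3 negative pivots.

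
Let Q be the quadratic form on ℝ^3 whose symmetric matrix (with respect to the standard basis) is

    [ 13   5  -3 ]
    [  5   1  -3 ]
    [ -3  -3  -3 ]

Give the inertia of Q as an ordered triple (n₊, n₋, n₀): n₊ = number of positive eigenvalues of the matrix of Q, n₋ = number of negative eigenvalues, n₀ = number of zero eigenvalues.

Applying the same elementary operations to the rows and columns of A produces a congruent diagonal matrix with entries 13, -12/13, 0.
Counting signs: 1 positive, 1 negative, 1 zero.

(1, 1, 1)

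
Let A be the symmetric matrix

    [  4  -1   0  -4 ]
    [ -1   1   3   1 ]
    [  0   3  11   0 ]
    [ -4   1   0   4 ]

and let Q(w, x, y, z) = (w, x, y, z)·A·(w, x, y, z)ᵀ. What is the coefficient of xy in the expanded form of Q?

6

The coefficient of xy is A[2,3] + A[3,2] = 2·3 = 6.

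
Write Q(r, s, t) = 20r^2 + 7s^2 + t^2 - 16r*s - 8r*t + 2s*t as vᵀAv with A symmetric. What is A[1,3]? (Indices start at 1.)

-4

The coefficient of r·t in Q is -8. For a symmetric A this equals A[1,3] + A[3,1] = 2·A[1,3].
So A[1,3] = -8/2 = -4.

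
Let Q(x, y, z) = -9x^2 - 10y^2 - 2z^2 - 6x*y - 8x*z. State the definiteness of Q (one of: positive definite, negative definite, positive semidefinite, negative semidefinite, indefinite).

Write A = [[-9, -3, -4], [-3, -10, 0], [-4, 0, -2]].
Row-reducing A symmetrically gives the diagonal entries -9, -9, -2/81.
So there are 3 negative pivots.
Hence Q is negative definite.

negative definite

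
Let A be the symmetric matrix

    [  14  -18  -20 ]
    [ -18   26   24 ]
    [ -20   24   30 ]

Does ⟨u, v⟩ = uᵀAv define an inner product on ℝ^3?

yes

Row-reducing A symmetrically gives the diagonal entries 14, 20/7, 2/5.
So there are 3 positive pivots.
Hence Q is positive definite.
⟨·,·⟩ is an inner product exactly when A is positive definite.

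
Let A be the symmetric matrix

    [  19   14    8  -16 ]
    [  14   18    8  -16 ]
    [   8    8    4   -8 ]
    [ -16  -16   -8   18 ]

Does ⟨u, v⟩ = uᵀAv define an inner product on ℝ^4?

Leading principal minors: Δ_1 = 19, Δ_2 = 146, Δ_3 = 8, Δ_4 = 16.
All leading principal minors are positive, so by Sylvester's criterion Q is positive definite.
⟨·,·⟩ is an inner product exactly when A is positive definite.

yes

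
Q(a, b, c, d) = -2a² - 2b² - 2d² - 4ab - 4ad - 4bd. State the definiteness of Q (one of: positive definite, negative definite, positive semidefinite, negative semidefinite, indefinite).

The associated matrix is A = [[-2, -2, 0, -2], [-2, -2, 0, -2], [0, 0, 0, 0], [-2, -2, 0, -2]].
Symmetric row and column elimination reduces A to a congruent diagonal form with pivots -2, 0, 0, 0.
That gives 1 negative, 3 zero pivots.
Hence Q is negative semidefinite.

negative semidefinite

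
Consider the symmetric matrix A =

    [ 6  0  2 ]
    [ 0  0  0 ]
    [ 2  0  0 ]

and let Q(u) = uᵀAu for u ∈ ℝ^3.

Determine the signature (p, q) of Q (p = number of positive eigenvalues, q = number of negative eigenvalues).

Applying the same elementary operations to the rows and columns of A produces a congruent diagonal matrix with entries 6, 0, -2/3.
That gives 1 positive, 1 negative, 1 zero pivots.

(1, 1)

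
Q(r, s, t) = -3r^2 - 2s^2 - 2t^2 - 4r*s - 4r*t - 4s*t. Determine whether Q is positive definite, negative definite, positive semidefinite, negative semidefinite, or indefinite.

negative semidefinite

The symmetric matrix is A = [[-3, -2, -2], [-2, -2, -2], [-2, -2, -2]].
Row-reducing A symmetrically gives the diagonal entries -3, -2/3, 0.
Counting signs: 2 negative, 1 zero.
Hence Q is negative semidefinite.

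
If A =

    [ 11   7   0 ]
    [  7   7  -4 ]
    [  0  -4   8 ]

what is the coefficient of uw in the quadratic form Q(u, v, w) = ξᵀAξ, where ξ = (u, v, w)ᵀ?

The coefficient of uw is A[1,3] + A[3,1] = 2·0 = 0.

0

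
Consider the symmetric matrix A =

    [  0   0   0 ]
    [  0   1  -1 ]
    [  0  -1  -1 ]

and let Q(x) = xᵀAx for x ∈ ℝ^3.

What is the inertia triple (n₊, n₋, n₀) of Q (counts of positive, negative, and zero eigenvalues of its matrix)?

(1, 1, 1)

Congruent diagonalization of A (simultaneous row and column reduction) yields pivots 0, 1, -2.
Counting signs: 1 positive, 1 negative, 1 zero.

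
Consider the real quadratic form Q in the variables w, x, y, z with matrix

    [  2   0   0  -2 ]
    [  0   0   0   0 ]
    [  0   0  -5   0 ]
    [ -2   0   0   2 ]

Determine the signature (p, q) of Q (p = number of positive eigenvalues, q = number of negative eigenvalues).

Row-reducing A symmetrically gives the diagonal entries 2, 0, -5, 0.
So there are 1 positive, 1 negative, 2 zero pivots.

(1, 1)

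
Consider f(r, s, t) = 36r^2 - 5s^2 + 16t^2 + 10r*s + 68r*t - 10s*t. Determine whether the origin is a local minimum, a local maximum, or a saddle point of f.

The Hessian at the origin is H = [[72, 10, 68], [10, -10, -10], [68, -10, 32]].
Symmetric row and column elimination reduces H to a congruent diagonal form with pivots 72, -205/18, 40/41.
So there are 2 positive, 1 negative pivots.
H is indefinite, so the origin is a saddle point.

saddle point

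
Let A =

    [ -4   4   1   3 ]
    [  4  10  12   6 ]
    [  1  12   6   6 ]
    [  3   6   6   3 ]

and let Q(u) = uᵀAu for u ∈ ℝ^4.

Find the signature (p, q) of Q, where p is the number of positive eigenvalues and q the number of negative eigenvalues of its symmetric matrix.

(1, 3)

An LDLᵀ factorisation of A has diagonal entries -4, 14, -163/28, -15/163.
That gives 1 positive, 3 negative pivots.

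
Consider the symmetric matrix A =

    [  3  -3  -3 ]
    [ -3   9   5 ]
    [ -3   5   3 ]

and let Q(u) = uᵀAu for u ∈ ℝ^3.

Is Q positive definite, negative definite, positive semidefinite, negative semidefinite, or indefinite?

Row-reducing A symmetrically gives the diagonal entries 3, 6, -2/3.
That gives 2 positive, 1 negative pivots.
Hence Q is indefinite.

indefinite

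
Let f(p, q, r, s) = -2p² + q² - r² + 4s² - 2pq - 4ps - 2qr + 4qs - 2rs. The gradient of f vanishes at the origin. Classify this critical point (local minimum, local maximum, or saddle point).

The Hessian at the origin is H = [[-4, -2, 0, -4], [-2, 2, -2, 4], [0, -2, -2, -2], [-4, 4, -2, 8]].
Row-reducing H symmetrically gives the diagonal entries -4, 3, -10/3, 6/5.
That gives 2 positive, 2 negative pivots.
H is indefinite, so the origin is a saddle point.

saddle point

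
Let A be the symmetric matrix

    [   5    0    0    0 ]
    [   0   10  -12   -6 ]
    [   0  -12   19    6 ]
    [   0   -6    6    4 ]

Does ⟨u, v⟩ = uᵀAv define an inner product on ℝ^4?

yes

Congruent diagonalization of A (simultaneous row and column reduction) yields pivots 5, 10, 23/5, 2/23.
So there are 4 positive pivots.
Hence Q is positive definite.
⟨·,·⟩ is an inner product exactly when A is positive definite.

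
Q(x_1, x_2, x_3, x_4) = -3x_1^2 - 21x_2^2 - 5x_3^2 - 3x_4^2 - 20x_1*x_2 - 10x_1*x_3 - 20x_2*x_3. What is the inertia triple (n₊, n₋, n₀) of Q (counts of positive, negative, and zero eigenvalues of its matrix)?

(1, 3, 0)

The associated matrix is A = [[-3, -10, -5, 0], [-10, -21, -10, 0], [-5, -10, -5, 0], [0, 0, 0, -3]].
An LDLᵀ factorisation of A has diagonal entries -3, 37/3, -10/37, -3.
So there are 1 positive, 3 negative pivots.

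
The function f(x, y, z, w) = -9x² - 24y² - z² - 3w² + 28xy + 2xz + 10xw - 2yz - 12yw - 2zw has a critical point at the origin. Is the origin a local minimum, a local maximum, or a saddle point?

saddle point

The Hessian at the origin is H = [[-18, 28, 2, 10], [28, -48, -2, -12], [2, -2, -2, -2], [10, -12, -2, -6]].
Congruent diagonalization of H (simultaneous row and column reduction) yields pivots -18, -40/9, -3/2, 12/5.
Counting signs: 1 positive, 3 negative.
H is indefinite, so the origin is a saddle point.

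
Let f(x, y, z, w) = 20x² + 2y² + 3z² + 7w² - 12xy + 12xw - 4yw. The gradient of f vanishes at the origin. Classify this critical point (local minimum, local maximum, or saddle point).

The Hessian at the origin is H = [[40, -12, 0, 12], [-12, 4, 0, -4], [0, 0, 6, 0], [12, -4, 0, 14]].
Symmetric row and column elimination reduces H to a congruent diagonal form with pivots 40, 2/5, 6, 10.
That gives 4 positive pivots.
H is positive definite, so the origin is a strict local minimum.

local minimum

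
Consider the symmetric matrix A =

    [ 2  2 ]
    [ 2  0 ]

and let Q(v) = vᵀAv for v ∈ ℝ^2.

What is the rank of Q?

2

Congruent diagonalization of A (simultaneous row and column reduction) yields pivots 2, -2.
Counting signs: 1 positive, 1 negative.
The rank is the number of nonzero pivots: 2.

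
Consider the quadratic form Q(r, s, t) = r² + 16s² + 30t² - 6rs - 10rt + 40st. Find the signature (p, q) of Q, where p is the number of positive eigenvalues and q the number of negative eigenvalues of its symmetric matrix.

(3, 0)

The symmetric matrix is A = [[1, -3, -5], [-3, 16, 20], [-5, 20, 30]].
Applying the same elementary operations to the rows and columns of A produces a congruent diagonal matrix with entries 1, 7, 10/7.
So there are 3 positive pivots.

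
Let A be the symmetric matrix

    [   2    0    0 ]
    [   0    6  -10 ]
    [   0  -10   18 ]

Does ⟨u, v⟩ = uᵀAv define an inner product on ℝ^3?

yes

An LDLᵀ factorisation of A has diagonal entries 2, 6, 4/3.
That gives 3 positive pivots.
Hence Q is positive definite.
⟨·,·⟩ is an inner product exactly when A is positive definite.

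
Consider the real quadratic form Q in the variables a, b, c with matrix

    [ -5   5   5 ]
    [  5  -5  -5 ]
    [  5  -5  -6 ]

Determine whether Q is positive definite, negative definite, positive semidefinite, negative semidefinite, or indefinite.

Congruent diagonalization of A (simultaneous row and column reduction) yields pivots -5, 0, -1.
That gives 2 negative, 1 zero pivots.
Hence Q is negative semidefinite.

negative semidefinite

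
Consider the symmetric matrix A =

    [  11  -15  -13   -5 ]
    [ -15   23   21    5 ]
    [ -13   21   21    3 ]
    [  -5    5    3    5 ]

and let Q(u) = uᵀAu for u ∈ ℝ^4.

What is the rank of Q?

Row-reducing A symmetrically gives the diagonal entries 11, 28/11, 10/7, 6/5.
Counting signs: 4 positive.
The rank is the number of nonzero pivots: 4.

4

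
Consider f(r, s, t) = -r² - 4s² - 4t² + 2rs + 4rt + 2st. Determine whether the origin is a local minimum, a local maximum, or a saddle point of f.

saddle point

The Hessian at the origin is H = [[-2, 2, 4], [2, -8, 2], [4, 2, -8]].
Applying the same elementary operations to the rows and columns of H produces a congruent diagonal matrix with entries -2, -6, 6.
So there are 1 positive, 2 negative pivots.
H is indefinite, so the origin is a saddle point.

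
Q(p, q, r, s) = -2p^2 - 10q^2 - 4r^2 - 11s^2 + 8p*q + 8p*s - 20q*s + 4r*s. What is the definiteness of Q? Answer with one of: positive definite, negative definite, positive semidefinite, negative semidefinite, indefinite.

negative semidefinite

Write A = [[-2, 4, 0, 4], [4, -10, 0, -10], [0, 0, -4, 2], [4, -10, 2, -11]].
Symmetric row and column elimination reduces A to a congruent diagonal form with pivots -2, -2, -4, 0.
Counting signs: 3 negative, 1 zero.
Hence Q is negative semidefinite.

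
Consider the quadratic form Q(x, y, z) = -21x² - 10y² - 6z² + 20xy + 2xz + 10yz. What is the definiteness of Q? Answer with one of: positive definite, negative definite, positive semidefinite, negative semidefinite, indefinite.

negative definite

The symmetric matrix of Q is A = [[-21, 10, 1], [10, -10, 5], [1, 5, -6]].
Leading principal minors: Δ_1 = -21, Δ_2 = 110, Δ_3 = -25.
The signs alternate starting with Δ_1 < 0, so by Sylvester's criterion Q is negative definite.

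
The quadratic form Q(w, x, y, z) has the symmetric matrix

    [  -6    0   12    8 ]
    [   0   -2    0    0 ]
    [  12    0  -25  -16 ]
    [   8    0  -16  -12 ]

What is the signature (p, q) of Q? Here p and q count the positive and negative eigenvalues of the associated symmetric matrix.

(0, 4)

Congruent diagonalization of A (simultaneous row and column reduction) yields pivots -6, -2, -1, -4/3.
Counting signs: 4 negative.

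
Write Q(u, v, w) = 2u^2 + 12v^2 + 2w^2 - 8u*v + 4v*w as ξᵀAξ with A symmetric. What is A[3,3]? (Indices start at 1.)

The coefficient of w^2 in Q is 2, and that is exactly A[3,3].

2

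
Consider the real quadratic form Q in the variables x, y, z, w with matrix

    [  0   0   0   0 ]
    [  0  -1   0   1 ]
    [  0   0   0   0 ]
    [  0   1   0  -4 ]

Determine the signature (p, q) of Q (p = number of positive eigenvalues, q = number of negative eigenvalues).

(0, 2)

Symmetric row and column elimination reduces A to a congruent diagonal form with pivots 0, -1, 0, -3.
Counting signs: 2 negative, 2 zero.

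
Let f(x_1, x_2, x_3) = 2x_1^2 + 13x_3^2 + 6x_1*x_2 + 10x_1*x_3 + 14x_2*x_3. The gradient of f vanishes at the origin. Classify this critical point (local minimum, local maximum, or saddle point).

saddle point

The Hessian at the origin is H = [[4, 6, 10], [6, 0, 14], [10, 14, 26]].
An LDLᵀ factorisation of H has diagonal entries 4, -9, 10/9.
That gives 2 positive, 1 negative pivots.
H is indefinite, so the origin is a saddle point.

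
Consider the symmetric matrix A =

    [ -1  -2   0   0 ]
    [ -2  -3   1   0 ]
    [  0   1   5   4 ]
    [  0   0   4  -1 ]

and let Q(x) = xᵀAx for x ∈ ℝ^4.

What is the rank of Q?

4

Symmetric row and column elimination reduces A to a congruent diagonal form with pivots -1, 1, 4, -5.
So there are 2 positive, 2 negative pivots.
The rank is the number of nonzero pivots: 4.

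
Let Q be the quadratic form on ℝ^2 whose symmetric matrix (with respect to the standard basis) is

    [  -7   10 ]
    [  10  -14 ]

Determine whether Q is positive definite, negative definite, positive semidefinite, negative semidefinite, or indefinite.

Applying the same elementary operations to the rows and columns of A produces a congruent diagonal matrix with entries -7, 2/7.
That gives 1 positive, 1 negative pivots.
Hence Q is indefinite.

indefinite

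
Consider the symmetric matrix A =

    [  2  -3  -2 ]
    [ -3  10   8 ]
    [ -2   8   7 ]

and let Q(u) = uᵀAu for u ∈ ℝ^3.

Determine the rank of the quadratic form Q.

3

An LDLᵀ factorisation of A has diagonal entries 2, 11/2, 5/11.
That gives 3 positive pivots.
The rank is the number of nonzero pivots: 3.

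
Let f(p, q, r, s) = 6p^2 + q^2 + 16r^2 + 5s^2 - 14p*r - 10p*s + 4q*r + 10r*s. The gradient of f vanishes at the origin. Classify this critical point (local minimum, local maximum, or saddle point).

The Hessian at the origin is H = [[12, 0, -14, -10], [0, 2, 4, 0], [-14, 4, 32, 10], [-10, 0, 10, 10]].
An LDLᵀ factorisation of H has diagonal entries 12, 2, 23/3, 30/23.
That gives 4 positive pivots.
H is positive definite, so the origin is a strict local minimum.

local minimum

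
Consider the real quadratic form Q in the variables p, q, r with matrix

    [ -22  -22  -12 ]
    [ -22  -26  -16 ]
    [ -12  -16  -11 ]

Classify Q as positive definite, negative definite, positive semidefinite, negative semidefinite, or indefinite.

An LDLᵀ factorisation of A has diagonal entries -22, -4, -5/11.
Counting signs: 3 negative.
Hence Q is negative definite.

negative definite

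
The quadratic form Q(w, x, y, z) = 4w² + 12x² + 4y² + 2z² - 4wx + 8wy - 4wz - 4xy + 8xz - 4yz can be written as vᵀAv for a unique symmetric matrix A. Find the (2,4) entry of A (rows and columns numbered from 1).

4

The coefficient of x·z in Q is 8. For a symmetric A this equals A[2,4] + A[4,2] = 2·A[2,4].
So A[2,4] = 8/2 = 4.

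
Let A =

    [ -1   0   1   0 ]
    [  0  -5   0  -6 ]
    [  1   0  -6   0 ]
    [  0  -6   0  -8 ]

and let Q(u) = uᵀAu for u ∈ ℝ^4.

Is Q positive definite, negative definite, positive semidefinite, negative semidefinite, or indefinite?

negative definite

Leading principal minors: Δ_1 = -1, Δ_2 = 5, Δ_3 = -25, Δ_4 = 20.
The signs alternate starting with Δ_1 < 0, so by Sylvester's criterion Q is negative definite.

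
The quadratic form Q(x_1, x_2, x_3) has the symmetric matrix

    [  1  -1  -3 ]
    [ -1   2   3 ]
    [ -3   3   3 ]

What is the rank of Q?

Applying the same elementary operations to the rows and columns of A produces a congruent diagonal matrix with entries 1, 1, -6.
That gives 2 positive, 1 negative pivots.
The rank is the number of nonzero pivots: 3.

3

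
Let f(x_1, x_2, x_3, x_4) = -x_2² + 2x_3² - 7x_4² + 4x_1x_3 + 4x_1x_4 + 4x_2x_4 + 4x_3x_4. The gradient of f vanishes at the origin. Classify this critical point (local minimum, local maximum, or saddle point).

The Hessian at the origin is H = [[0, 0, 4, 4], [0, -2, 0, 4], [4, 0, 4, 4], [4, 4, 4, -14]].
H is indefinite, so the origin is a saddle point.

saddle point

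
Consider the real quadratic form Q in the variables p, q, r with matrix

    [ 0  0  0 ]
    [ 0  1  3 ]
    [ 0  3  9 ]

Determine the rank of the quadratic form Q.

1

Row-reducing A symmetrically gives the diagonal entries 0, 1, 0.
That gives 1 positive, 2 zero pivots.
The rank is the number of nonzero pivots: 1.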